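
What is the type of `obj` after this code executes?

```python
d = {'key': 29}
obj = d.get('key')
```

dict.get() returns the value (int) when key is found

int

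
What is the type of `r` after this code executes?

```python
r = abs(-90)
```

abs() of int returns int

int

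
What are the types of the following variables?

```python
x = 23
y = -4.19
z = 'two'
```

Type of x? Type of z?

x is int; z is str

int, str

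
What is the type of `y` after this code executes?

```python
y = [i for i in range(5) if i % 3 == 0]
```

A list comprehension [...] produces a list

list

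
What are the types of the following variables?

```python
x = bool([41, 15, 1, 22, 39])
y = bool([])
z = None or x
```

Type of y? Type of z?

bool() returns bool; None or <bool> returns the bool

bool, bool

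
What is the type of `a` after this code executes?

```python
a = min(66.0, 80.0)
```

min() of floats returns float

float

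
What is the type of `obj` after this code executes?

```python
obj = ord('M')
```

ord() returns int (Unicode code point)

int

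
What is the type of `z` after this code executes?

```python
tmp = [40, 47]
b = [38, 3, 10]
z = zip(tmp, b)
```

zip() returns a zip iterator object

zip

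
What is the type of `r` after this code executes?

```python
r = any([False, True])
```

any() returns bool

bool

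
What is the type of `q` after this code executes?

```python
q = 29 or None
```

'or' returns first truthy value (29, int)

int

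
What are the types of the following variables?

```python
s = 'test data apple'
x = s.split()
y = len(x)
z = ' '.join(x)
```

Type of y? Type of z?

len() returns int; str.join() returns str

int, str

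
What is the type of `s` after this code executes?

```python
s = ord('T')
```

ord() returns int (Unicode code point)

int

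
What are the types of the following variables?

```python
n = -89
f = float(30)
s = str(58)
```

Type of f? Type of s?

f is float; s is str

float, str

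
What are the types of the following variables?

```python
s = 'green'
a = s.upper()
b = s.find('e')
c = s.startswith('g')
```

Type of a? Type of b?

str.upper() returns str; str.find() returns int

str, int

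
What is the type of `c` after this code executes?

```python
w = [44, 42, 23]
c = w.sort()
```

list.sort() returns None (sorts in place)

NoneType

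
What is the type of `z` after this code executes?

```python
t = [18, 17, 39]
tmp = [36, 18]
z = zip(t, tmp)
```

zip() returns a zip iterator object

zip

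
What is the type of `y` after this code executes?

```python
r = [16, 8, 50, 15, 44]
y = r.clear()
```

list.clear() returns None

NoneType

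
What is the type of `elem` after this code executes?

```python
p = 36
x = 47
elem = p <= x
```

Comparison operators return bool

bool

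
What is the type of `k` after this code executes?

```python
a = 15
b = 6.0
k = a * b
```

int * float returns float (15 * 6.0 = 90.0)

float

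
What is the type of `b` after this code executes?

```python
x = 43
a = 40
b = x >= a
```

Comparison operators return bool

bool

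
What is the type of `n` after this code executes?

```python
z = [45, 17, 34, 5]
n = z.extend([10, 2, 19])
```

list.extend() returns None

NoneType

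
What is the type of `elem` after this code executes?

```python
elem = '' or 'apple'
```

'or' returns first truthy value ('apple', which is str)

str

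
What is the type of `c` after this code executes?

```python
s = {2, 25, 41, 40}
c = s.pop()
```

Popping from a set of ints returns int

int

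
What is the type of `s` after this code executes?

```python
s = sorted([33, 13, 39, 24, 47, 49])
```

sorted() always returns list

list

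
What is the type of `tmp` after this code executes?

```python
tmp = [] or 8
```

'or' returns first truthy value (8, which is int)

int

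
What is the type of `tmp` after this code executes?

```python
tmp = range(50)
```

range() returns a range object

range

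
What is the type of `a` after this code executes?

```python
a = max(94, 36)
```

max() of ints returns int

int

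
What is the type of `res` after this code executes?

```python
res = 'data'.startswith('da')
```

str.startswith() returns bool

bool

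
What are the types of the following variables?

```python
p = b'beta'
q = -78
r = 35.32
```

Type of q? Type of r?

q is int; r is float

int, float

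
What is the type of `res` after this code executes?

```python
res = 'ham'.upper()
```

str.upper() returns str

str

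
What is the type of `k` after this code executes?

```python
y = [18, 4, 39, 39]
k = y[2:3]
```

Slicing a list always returns a list

list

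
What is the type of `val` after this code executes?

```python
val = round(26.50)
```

round() with no ndigits arg returns int

int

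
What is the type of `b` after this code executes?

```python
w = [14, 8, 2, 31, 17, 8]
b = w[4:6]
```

Slicing a list always returns a list

list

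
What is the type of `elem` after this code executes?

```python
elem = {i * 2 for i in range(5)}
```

A set comprehension {expr for x in iterable} produces a set

set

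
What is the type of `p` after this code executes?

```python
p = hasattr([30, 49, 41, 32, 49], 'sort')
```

hasattr() returns bool

bool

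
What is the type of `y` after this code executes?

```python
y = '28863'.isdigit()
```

str.isdigit() returns bool

bool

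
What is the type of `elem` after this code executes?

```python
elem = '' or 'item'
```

'or' returns first truthy value ('item', which is str)

str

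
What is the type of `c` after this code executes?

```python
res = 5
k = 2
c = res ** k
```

int ** positive int returns int (5 ** 2 = 25)

int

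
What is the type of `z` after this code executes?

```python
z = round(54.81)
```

round() with no ndigits arg returns int

int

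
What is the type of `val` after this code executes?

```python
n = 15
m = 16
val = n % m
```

int % int returns int (15 % 16 = 15)

int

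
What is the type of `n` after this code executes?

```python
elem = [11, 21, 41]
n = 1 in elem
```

'in' operator returns bool

bool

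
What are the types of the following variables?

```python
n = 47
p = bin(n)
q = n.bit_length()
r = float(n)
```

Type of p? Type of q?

bin() returns str; int.bit_length() returns int

str, int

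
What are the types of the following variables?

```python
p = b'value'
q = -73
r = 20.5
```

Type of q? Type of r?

q is int; r is float

int, float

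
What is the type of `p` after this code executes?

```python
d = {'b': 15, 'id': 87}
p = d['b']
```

Accessing dict[str, int] with key 'b' returns int value 15

int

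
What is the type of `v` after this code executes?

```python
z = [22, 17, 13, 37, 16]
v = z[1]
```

Indexing a list of ints returns int (z[1] = 17)

int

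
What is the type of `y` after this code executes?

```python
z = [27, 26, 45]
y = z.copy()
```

list.copy() returns list

list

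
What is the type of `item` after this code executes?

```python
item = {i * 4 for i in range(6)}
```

A set comprehension {expr for x in iterable} produces a set

set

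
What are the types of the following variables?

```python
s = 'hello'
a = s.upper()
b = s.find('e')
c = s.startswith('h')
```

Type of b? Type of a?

str.find() returns int; str.upper() returns str

int, str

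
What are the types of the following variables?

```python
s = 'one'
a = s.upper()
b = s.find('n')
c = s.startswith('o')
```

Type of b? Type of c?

str.find() returns int; str.startswith() returns bool

int, bool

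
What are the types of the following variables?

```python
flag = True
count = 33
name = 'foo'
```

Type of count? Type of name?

count is int; name is str

int, str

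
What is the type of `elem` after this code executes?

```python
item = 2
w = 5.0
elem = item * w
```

int * float returns float (2 * 5.0 = 10.0)

float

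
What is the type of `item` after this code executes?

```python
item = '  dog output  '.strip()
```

str.strip() returns str

str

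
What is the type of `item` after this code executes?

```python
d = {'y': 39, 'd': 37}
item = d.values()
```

.values() returns a dict_values view object

dict_values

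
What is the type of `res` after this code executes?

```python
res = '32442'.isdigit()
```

str.isdigit() returns bool

bool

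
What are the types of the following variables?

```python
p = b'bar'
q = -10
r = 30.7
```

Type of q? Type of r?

q is int; r is float

int, float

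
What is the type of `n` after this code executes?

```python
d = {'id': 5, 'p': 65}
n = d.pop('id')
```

dict.pop() returns the value (int)

int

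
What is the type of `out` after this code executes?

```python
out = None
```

None has type NoneType

NoneType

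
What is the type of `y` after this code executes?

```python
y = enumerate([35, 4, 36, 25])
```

enumerate() returns an enumerate iterator object

enumerate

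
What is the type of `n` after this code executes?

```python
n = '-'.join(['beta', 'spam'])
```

str.join() returns str

str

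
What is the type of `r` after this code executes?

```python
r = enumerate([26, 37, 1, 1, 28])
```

enumerate() returns an enumerate iterator object

enumerate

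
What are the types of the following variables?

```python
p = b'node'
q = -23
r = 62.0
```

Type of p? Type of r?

p is bytes; r is float

bytes, float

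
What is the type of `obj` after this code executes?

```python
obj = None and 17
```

'and' returns first falsy value (None)

NoneType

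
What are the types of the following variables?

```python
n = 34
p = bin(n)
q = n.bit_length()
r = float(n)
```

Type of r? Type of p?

float() returns float; bin() returns str

float, str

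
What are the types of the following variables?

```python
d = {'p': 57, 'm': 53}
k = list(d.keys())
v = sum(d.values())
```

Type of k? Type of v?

list(...) returns list; sum of int values returns int

list, int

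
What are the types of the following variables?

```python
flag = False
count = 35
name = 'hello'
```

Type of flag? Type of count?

flag is bool; count is int

bool, int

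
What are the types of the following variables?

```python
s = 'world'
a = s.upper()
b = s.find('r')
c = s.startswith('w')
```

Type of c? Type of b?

str.startswith() returns bool; str.find() returns int

bool, int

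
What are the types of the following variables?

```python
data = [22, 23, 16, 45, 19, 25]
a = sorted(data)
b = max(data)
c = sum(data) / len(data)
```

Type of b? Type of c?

max of ints returns int; int / int returns float

int, float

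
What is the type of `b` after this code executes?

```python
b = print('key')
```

print() returns None

NoneType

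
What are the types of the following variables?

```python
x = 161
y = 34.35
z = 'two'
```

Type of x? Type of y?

x is int; y is float

int, float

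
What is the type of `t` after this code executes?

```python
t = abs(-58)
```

abs() of int returns int

int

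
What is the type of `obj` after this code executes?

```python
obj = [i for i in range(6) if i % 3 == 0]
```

A list comprehension [...] produces a list

list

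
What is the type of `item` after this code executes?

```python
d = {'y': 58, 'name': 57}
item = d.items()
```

dict.items() returns a dict_items view

dict_items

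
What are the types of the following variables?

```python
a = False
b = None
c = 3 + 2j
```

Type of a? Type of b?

a is bool; b is NoneType

bool, NoneType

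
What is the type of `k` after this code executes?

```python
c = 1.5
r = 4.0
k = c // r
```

float // float returns float (floor division preserves float type)

float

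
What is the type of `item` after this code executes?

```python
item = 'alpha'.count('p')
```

str.count() returns int

int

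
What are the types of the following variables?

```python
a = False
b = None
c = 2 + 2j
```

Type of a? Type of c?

a is bool; c is complex

bool, complex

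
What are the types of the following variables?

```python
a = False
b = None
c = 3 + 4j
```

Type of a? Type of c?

a is bool; c is complex

bool, complex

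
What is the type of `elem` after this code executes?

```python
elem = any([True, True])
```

any() returns bool

bool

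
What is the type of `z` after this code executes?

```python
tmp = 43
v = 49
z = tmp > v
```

Comparison operators return bool

bool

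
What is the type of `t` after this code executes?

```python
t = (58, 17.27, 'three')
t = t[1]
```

Index 1 of tuple is 17.27 which is float

float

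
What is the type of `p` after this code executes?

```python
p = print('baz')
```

print() returns None

NoneType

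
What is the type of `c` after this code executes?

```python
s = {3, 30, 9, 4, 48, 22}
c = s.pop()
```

Popping from a set of ints returns int

int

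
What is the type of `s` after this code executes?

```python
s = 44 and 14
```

'and' returns the last value when all truthy (14, which is int)

int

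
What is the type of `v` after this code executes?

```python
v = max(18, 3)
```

max() of ints returns int

int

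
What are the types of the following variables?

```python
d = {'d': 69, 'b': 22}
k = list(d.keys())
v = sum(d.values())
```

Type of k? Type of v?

list(...) returns list; sum of int values returns int

list, int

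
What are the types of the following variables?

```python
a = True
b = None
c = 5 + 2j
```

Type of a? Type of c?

a is bool; c is complex

bool, complex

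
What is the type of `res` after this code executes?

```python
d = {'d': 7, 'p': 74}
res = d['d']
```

Accessing dict[str, int] with key 'd' returns int value 7

int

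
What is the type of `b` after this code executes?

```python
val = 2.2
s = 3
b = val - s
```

float - int returns float (2.2 - 3 = -0.8)

float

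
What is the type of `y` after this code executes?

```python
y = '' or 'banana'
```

'or' returns first truthy value ('banana', which is str)

str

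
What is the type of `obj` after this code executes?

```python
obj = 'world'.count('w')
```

str.count() returns int

int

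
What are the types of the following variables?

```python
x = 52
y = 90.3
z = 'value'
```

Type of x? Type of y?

x is int; y is float

int, float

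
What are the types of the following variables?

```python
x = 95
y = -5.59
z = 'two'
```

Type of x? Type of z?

x is int; z is str

int, str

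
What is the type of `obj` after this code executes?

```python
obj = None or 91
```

'or' with None returns the other value (91, int)

int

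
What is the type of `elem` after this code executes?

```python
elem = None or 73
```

'or' with None returns the other value (73, int)

int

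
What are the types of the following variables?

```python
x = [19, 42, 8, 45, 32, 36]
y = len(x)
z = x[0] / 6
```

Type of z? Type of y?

int / int returns float; len() returns int

float, int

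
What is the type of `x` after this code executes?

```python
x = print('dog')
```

print() returns None

NoneType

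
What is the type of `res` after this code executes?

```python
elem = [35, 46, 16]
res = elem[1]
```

Indexing a list of ints returns int (elem[1] = 46)

int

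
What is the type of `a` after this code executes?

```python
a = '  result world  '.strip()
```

str.strip() returns str

str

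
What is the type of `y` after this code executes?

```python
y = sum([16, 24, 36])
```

sum() of ints returns int

int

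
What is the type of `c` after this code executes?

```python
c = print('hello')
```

print() returns None

NoneType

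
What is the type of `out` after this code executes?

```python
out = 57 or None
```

'or' returns first truthy value (57, int)

int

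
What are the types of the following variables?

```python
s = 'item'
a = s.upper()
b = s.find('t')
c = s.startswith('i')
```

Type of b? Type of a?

str.find() returns int; str.upper() returns str

int, str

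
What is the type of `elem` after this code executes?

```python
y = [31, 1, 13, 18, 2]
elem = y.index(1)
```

list.index() returns int

int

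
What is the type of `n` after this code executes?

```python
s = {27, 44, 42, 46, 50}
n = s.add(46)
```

set.add() returns None (mutates in place)

NoneType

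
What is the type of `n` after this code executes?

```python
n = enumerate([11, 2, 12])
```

enumerate() returns an enumerate iterator object

enumerate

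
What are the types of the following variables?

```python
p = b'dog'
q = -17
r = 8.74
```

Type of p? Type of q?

p is bytes; q is int

bytes, int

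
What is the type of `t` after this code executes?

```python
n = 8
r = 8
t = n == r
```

Equality comparison returns bool

bool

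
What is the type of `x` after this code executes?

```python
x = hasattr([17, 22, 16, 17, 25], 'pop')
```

hasattr() returns bool

bool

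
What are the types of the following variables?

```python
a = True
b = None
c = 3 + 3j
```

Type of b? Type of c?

b is NoneType; c is complex

NoneType, complex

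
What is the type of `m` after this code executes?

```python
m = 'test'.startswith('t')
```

str.startswith() returns bool

bool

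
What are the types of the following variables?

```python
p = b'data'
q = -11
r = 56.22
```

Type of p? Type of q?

p is bytes; q is int

bytes, int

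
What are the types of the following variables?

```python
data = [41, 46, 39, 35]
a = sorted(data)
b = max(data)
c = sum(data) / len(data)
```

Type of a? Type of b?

sorted() returns list; max of ints returns int

list, int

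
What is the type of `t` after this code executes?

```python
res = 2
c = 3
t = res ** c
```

int ** positive int returns int (2 ** 3 = 8)

int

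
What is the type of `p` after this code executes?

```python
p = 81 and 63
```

'and' returns the last value when all truthy (63, which is int)

int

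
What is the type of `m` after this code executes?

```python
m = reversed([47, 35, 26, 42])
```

reversed() on a list returns a list_reverseiterator

list_reverseiterator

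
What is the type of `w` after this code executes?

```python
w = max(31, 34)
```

max() of ints returns int

int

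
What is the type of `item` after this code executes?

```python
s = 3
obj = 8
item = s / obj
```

int / int always returns float in Python 3 (3 / 8 = 0.375)

float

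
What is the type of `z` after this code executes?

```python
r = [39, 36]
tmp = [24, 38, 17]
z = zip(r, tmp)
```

zip() returns a zip iterator object

zip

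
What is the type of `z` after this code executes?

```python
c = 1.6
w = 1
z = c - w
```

float - int returns float (1.6 - 1 = 0.6)

float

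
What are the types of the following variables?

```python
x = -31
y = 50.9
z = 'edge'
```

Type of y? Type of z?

y is float; z is str

float, str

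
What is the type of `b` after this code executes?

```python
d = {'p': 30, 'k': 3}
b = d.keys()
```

.keys() returns a dict_keys view object

dict_keys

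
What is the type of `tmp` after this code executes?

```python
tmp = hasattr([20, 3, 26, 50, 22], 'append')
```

hasattr() returns bool

bool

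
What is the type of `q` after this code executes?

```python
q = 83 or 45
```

'or' returns the first truthy value (83, which is int)

int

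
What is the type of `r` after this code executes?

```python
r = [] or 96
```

'or' returns first truthy value (96, which is int)

int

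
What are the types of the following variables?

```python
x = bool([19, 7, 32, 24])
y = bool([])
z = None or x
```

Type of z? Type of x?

None or <bool> returns the bool; bool() returns bool

bool, bool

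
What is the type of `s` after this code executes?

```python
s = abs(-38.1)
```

abs() of float returns float

float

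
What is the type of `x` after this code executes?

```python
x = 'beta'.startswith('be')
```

str.startswith() returns bool

bool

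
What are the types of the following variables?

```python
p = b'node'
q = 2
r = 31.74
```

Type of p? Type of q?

p is bytes; q is int

bytes, int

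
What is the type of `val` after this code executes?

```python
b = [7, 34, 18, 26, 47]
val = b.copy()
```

list.copy() returns list

list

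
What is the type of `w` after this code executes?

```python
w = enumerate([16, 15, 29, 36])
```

enumerate() returns an enumerate iterator object

enumerate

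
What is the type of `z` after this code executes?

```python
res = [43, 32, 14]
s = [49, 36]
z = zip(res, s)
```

zip() returns a zip iterator object

zip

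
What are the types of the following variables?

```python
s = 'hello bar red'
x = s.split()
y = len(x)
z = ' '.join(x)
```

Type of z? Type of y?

str.join() returns str; len() returns int

str, int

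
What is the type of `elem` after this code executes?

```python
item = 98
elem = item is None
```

'is' comparison returns bool

bool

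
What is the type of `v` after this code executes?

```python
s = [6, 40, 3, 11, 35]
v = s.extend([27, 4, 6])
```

list.extend() returns None

NoneType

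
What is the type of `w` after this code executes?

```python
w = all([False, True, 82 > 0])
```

all() returns bool

bool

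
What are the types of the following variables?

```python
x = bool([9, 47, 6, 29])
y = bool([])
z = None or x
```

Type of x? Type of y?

bool() returns bool; bool() returns bool

bool, bool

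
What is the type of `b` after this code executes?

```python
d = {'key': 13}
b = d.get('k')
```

dict.get() returns None when key 'k' is not found and no default given

NoneType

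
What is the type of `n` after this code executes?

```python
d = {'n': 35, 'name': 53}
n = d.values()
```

.values() returns a dict_values view object

dict_values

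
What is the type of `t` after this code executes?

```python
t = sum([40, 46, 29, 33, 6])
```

sum() of ints returns int

int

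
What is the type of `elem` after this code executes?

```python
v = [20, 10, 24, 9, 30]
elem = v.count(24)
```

list.count() returns int

int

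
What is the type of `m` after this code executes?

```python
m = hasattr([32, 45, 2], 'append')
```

hasattr() returns bool

bool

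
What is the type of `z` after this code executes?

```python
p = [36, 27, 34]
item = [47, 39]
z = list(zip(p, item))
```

list(zip(...)) returns a list of tuples

list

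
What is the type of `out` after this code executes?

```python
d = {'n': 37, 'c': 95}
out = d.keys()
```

.keys() returns a dict_keys view object

dict_keys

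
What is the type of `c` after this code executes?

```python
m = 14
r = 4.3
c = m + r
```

int + float returns float (14 + 4.3 = 18.3)

float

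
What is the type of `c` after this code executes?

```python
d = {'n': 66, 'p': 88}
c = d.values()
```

.values() returns a dict_values view object

dict_values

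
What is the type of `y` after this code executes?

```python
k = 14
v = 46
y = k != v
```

Comparison operators return bool

bool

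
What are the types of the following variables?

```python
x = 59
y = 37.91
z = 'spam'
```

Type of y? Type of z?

y is float; z is str

float, str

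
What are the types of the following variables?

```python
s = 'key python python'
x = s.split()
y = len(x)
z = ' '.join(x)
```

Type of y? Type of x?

len() returns int; str.split() returns list

int, list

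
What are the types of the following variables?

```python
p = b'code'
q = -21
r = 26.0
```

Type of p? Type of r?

p is bytes; r is float

bytes, float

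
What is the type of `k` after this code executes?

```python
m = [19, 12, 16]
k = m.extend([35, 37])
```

list.extend() returns None

NoneType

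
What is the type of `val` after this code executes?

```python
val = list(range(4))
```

list(range(...)) returns list

list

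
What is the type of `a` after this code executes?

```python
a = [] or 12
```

'or' returns first truthy value (12, which is int)

int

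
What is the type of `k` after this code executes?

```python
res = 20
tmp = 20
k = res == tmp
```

Equality comparison returns bool

bool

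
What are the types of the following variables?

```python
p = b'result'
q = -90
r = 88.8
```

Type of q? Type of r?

q is int; r is float

int, float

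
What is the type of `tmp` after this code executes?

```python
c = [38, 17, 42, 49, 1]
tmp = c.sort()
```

list.sort() returns None (sorts in place)

NoneType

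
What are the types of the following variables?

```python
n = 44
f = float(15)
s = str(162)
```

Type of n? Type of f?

n is int; f is float

int, float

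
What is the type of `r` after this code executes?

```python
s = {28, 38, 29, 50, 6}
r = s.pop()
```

Popping from a set of ints returns int

int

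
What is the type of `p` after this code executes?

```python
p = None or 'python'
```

'or' with None returns the other value ('python', str)

str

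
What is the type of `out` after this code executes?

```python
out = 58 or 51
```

'or' returns the first truthy value (58, which is int)

int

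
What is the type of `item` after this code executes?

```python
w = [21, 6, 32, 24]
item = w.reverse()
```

list.reverse() returns None

NoneType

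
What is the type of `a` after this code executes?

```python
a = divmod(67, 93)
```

divmod() returns a tuple (quotient, remainder)

tuple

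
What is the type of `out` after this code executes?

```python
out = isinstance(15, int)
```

isinstance() returns bool

bool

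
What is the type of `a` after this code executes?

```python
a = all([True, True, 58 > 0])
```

all() returns bool

bool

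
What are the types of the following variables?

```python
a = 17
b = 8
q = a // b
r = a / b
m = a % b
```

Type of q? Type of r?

int // int returns int; int / int returns float

int, float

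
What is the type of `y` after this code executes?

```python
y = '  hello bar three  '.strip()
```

str.strip() returns str

str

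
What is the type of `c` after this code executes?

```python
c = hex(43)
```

hex() returns str representation

str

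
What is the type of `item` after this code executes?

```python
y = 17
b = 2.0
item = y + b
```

int + float returns float (17 + 2.0 = 19.0)

float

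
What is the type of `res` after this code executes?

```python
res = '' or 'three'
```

'or' returns first truthy value ('three', which is str)

str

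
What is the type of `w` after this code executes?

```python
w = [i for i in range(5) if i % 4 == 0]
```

A list comprehension [...] produces a list

list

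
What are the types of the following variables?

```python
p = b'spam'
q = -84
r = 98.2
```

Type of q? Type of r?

q is int; r is float

int, float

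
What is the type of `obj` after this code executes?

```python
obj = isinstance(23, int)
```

isinstance() returns bool

bool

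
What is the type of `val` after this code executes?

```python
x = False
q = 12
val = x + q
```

bool + int returns int (False is 0, so 0 + 12 = 12)

int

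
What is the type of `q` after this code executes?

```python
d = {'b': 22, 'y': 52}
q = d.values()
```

.values() returns a dict_values view object

dict_values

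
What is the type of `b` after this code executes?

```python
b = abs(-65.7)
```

abs() of float returns float

float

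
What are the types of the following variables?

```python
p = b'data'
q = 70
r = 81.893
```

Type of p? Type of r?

p is bytes; r is float

bytes, float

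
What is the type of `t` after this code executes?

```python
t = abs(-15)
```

abs() of int returns int

int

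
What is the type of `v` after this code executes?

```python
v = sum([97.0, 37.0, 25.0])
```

sum() of floats returns float

float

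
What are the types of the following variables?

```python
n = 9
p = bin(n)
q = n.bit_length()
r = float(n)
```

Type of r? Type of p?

float() returns float; bin() returns str

float, str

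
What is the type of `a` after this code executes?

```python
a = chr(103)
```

chr() returns str (single character)

str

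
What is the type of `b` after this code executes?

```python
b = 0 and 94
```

'and' returns the first falsy value (0, which is int)

int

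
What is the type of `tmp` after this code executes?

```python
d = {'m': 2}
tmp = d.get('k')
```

dict.get() returns None when key 'k' is not found and no default given

NoneType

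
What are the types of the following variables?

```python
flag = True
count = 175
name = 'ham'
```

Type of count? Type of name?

count is int; name is str

int, str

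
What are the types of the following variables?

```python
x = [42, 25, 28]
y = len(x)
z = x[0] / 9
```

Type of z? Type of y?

int / int returns float; len() returns int

float, int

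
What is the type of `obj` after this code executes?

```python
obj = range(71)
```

range() returns a range object

range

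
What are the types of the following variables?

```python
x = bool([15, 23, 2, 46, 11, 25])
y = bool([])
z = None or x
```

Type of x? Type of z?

bool() returns bool; None or <bool> returns the bool

bool, bool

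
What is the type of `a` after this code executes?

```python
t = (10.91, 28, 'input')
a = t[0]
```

Index 0 of tuple is 10.91 which is float

float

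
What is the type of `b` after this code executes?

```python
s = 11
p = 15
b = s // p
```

int // int returns int (11 // 15 = 0)

int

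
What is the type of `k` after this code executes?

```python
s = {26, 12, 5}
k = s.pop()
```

Popping from a set of ints returns int

int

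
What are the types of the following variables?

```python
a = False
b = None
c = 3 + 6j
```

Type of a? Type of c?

a is bool; c is complex

bool, complex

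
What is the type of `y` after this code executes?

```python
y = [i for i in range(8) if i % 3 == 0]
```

A list comprehension [...] produces a list

list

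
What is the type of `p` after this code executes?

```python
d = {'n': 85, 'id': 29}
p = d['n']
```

Accessing dict[str, int] with key 'n' returns int value 85

int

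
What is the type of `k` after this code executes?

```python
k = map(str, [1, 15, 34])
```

map() returns a map iterator object

map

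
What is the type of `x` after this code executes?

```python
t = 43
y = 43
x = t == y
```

Equality comparison returns bool

bool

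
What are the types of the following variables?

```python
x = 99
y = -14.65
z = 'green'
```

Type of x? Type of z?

x is int; z is str

int, str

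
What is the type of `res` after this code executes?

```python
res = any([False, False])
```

any() returns bool

bool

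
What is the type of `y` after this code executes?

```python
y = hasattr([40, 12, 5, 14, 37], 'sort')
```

hasattr() returns bool

bool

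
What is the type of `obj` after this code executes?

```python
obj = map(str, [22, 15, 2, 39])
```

map() returns a map iterator object

map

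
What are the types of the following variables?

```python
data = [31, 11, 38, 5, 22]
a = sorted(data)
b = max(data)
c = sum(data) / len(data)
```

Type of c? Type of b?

int / int returns float; max of ints returns int

float, int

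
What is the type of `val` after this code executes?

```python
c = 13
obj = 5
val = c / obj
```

int / int always returns float in Python 3 (13 / 5 = 2.6)

float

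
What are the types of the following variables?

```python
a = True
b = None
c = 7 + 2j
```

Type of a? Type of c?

a is bool; c is complex

bool, complex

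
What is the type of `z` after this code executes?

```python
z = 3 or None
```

'or' returns first truthy value (3, int)

int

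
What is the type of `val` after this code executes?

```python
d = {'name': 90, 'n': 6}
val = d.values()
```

.values() returns a dict_values view object

dict_values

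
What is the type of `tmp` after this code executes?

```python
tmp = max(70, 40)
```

max() of ints returns int

int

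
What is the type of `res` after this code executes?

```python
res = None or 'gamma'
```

'or' with None returns the other value ('gamma', str)

str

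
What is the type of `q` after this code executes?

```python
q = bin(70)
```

bin() returns str representation

str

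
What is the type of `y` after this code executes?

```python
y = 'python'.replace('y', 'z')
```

str.replace() returns str

str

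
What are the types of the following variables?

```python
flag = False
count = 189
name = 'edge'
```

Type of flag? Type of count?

flag is bool; count is int

bool, int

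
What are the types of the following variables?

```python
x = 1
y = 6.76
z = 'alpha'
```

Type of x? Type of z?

x is int; z is str

int, str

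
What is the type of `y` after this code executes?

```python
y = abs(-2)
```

abs() of int returns int

int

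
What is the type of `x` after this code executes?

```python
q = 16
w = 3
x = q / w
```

int / int always returns float in Python 3 (16 / 3 = 5.33333)

float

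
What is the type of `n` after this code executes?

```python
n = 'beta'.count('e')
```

str.count() returns int

int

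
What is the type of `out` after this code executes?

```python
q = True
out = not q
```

'not' always returns bool

bool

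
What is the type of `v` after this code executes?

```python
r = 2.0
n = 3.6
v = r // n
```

float // float returns float (floor division preserves float type)

float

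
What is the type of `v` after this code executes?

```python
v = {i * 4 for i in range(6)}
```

A set comprehension {expr for x in iterable} produces a set

set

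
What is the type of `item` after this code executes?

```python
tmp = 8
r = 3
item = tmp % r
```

int % int returns int (8 % 3 = 2)

int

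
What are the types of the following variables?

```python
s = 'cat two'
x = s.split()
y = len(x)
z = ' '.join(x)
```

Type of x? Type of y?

str.split() returns list; len() returns int

list, int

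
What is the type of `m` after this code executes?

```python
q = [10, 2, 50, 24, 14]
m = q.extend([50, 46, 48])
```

list.extend() returns None

NoneType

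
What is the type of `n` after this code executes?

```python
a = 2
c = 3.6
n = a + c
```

int + float returns float (2 + 3.6 = 5.6)

float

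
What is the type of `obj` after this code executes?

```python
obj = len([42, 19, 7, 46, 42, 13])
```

len() always returns int

int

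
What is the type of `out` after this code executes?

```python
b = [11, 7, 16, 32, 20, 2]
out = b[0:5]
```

Slicing a list always returns a list

list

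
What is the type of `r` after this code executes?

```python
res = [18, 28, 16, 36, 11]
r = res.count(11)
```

list.count() returns int

int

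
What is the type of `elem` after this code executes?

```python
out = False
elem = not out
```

'not' always returns bool

bool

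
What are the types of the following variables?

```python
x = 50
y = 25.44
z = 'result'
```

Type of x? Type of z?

x is int; z is str

int, str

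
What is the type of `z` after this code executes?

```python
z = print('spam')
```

print() returns None

NoneType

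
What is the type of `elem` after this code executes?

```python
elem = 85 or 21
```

'or' returns the first truthy value (85, which is int)

int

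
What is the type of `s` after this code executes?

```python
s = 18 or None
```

'or' returns first truthy value (18, int)

int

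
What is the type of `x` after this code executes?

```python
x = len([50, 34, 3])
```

len() always returns int

int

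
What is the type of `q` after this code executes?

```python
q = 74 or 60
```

'or' returns the first truthy value (74, which is int)

int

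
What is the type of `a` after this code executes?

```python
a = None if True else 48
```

Ternary: condition is True, if branch (None) taken → NoneType

NoneType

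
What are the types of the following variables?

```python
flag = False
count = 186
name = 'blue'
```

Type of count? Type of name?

count is int; name is str

int, str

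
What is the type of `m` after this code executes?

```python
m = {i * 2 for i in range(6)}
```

A set comprehension {expr for x in iterable} produces a set

set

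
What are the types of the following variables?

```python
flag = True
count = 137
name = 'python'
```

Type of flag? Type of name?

flag is bool; name is str

bool, str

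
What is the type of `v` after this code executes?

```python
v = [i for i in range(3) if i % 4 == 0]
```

A list comprehension [...] produces a list

list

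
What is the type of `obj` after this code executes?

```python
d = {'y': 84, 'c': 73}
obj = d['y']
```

Accessing dict[str, int] with key 'y' returns int value 84

int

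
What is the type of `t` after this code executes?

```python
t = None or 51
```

'or' with None returns the other value (51, int)

int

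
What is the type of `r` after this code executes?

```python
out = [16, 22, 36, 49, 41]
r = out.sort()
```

list.sort() returns None (sorts in place)

NoneType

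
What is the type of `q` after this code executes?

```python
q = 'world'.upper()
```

str.upper() returns str

str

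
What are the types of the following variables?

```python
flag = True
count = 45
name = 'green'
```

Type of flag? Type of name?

flag is bool; name is str

bool, str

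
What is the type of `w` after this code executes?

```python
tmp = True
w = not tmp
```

'not' always returns bool

bool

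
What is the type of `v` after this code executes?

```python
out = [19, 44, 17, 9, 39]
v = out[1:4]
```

Slicing a list always returns a list

list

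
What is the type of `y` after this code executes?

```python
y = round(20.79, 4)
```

round() with ndigits arg returns float

float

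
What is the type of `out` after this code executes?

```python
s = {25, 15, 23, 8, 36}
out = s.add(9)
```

set.add() returns None (mutates in place)

NoneType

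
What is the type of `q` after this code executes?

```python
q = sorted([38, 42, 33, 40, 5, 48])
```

sorted() always returns list

list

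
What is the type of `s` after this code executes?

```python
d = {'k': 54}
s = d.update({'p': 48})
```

dict.update() returns None

NoneType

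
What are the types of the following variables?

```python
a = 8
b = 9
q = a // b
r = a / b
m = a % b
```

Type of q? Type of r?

int // int returns int; int / int returns float

int, float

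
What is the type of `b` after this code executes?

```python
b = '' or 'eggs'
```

'or' returns first truthy value ('eggs', which is str)

str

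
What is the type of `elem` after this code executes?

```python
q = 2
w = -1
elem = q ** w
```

int ** negative int returns float

float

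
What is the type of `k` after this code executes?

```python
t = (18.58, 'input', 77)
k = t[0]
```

Index 0 of tuple is 18.58 which is float

float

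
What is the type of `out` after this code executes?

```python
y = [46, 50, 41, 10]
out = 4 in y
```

'in' operator returns bool

bool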